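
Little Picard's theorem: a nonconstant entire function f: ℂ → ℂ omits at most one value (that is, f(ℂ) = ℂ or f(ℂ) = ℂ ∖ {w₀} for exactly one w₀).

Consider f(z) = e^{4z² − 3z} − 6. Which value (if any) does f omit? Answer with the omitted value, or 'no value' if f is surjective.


Little Picard bounds the complement of f(ℂ) to at most one point.
The exponent g(z) = 4z² − 3z is a nonconstant polynomial, hence surjective onto ℂ. So e^{g(z)} takes every value in {e^w : w ∈ ℂ} = ℂ ∖ {0}. Adding -6 shifts the range to ℂ ∖ {-6}. f omits exactly -6.

Omitted value: -6.


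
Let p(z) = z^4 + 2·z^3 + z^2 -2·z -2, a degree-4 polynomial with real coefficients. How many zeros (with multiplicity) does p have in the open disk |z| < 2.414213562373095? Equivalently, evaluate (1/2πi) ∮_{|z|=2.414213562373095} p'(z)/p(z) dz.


The zeros of p are: (-1 + 1i), (-1 - 1i), -1, 1.
Their magnitudes are: 1.414, 1.414, 1, 1.
Zeros with |z| < R = 2.414213562373095: (-1 + 1i), (-1 - 1i), -1, 1.
Count = 4.
By the argument principle, (1/2πi) ∮_{|z|=R} p'(z)/p(z) dz equals exactly this count.

Number of zeros inside |z| < 2.414213562373095: 4.


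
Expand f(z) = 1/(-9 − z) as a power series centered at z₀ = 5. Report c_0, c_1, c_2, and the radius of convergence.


Let w = z − z₀, so z = z₀ + w.
Then -9 − z = -9 − (z₀ + w) = (-9 − z₀) − w = -14 − w.
f(z) = 1/(-14 − w) = (1/(-14)) · 1/(1 − w/(-14)) = Σ_{n≥0} w^n / (-14)^(n+1).
So c_n = 1/(-14)^(n+1):
  c_0 = 1/(-14)^1 = -1/14.
  c_1 = 1/(-14)^2 = 1/196.
  c_2 = 1/(-14)^3 = -1/2744.
The series is valid for |w/d| < 1, i.e. |z − z₀| < |d|.
Radius of convergence: R = |-9 − z₀| = |-14| = 14 (distance from z₀ to the singularity z = -9).

c_0 = -1/14, c_1 = 1/196, c_2 = -1/2744; R = 14.


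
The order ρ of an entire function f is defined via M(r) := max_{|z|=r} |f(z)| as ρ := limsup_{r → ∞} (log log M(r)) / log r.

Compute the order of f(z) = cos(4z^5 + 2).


Write cos(w) = (e^{iw} ± e^{−iw})/(2 or 2i), so |cos(w)| ≤ e^{|w|}. With w = 4z^5 + 2, |w| ≤ 4r^5 + 2 on |z|=r, giving M(r) ≤ e^{4r^5 + 2} and ρ ≤ 5. For the lower bound, choose z on |z|=r with 4z^5 purely imaginary of modulus 4r^5; then |cos(4z^5 + 2)| grows like e^{4r^5}/2, so ρ ≥ 5. Hence ρ = 5.
Therefore ρ = 5.

Order ρ = 5.


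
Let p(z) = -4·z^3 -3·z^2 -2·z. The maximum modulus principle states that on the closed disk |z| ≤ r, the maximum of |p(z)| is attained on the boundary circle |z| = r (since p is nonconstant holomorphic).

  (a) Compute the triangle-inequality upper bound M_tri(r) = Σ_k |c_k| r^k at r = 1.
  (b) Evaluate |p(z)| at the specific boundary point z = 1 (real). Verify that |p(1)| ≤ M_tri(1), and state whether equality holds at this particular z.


Coefficients: c_0 = 0, c_1 = -2, c_2 = -3, c_3 = -4. Radius r = 1.
Part (a). Triangle bound: M_tri(r) = Σ_k |c_k| r^k
  = |0|·1^0 + |-2|·1^1 + |-3|·1^2 + |-4|·1^3
  = 0 + 2 + 3 + 4 = 9.
This bounds M(r) := max_{|z|=r} |p(z)| from above; equality holds iff all terms c_k z^k can be made to align in phase at a single z on |z|=r.
Part (b). At z = 1 (real, on the circle |z| = r):
  p(1) = (0)·1^0 + (-2)·1^1 + (-3)·1^2 + (-4)·1^3 = -9.
  |p(1)| = 9.
Since all nonzero coefficients share the same sign, |p(1)| = 9 = M_tri(1); the triangle bound is attained at z = 1, so in fact M(r) = 9.

M_tri(1) = 9; |p(1)| = 9; equality at z=1: yes.


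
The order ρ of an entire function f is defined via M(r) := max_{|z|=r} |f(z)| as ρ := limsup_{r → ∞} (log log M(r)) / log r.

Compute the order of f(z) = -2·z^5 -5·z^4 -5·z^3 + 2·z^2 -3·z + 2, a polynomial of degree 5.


|f(z)| ≤ Σ|c_k|·r^k = O(r^5) as r → ∞. Polynomial growth is O(e^{r^ε}) for every ε > 0 (since r^5/e^{r^ε} → 0), so ρ ≤ ε for all ε > 0, i.e. ρ = 0. Every nonconstant polynomial has order 0.
Therefore ρ = 0.

Order ρ = 0.


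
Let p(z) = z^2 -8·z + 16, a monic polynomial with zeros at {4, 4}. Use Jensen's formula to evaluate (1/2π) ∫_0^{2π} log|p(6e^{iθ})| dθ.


Zeros: 4, 4; r = 6.
Inside |z| < r: 4, 4. Outside (|z| ≥ r): ∅.
p(0) = 16, so log|p(0)| = log(16) = 2.7726.
Apply Jensen: I(r) = log|p(0)| + Σ_k log(r/|z_k|), summed over zeros inside |z| < r.
  log(r/|z_k|) for z_k = 4: log(6/4) = 0.4055
  log(r/|z_k|) for z_k = 4: log(6/4) = 0.4055
Sum over inside zeros: 0.8109.
I(r) = log|p(0)| + (inside sum) = 2.7726 + 0.8109 = 3.5835.
Closed form (all zeros inside, monic): I(r) = n·log(r) = 2·log(6) = 3.5835. ✓

I(r) ≈ 3.5835.


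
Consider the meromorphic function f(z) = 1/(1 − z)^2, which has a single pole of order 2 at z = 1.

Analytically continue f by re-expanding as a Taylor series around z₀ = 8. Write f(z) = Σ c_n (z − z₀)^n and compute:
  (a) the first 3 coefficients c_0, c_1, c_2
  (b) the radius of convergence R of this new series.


Let w = z − z₀, so z = z₀ + w.
Then 1 − z = 1 − (z₀ + w) = (1 − z₀) − w = -7 − w.
f(z) = 1/(-7 − w)^2 = (1/(-7)^2) · (1 − w/(-7))^{−2}.
By the binomial series (1−u)^{−2} = Σ_{n≥0} C(n+1, 1) u^n for |u|<1, with u = w/(-7):
  c_n = C(n+1, 1) / (-7)^(n+2).
  c_0 = 1/(-7)^2 = 1/49.
  c_1 = 2/(-7)^3 = -2/343.
  c_2 = 3/(-7)^4 = 3/2401.
The series is valid for |w/d| < 1, i.e. |z − z₀| < |d|.
Radius of convergence: R = |1 − z₀| = |-7| = 7 (distance from z₀ to the singularity z = 1).

c_0 = 1/49, c_1 = -2/343, c_2 = 3/2401; R = 7.


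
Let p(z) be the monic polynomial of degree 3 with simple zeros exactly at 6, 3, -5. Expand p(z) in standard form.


The polynomial is p(z) = ∏_{α ∈ S} (z − α), where S = {6, 3, -5}.
Expanding the product yields: p(z) = z^3 -4·z^2 -27·z + 90.
The resulting polynomial has degree 3 and real coefficients as required.

p(z) = z^3 -4·z^2 -27·z + 90.


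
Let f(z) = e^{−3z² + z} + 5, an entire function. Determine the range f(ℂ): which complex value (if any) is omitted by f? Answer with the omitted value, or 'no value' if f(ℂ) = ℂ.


Little Picard bounds the complement of f(ℂ) to at most one point.
The exponent g(z) = −3z² + z is a nonconstant polynomial, hence surjective onto ℂ. So e^{g(z)} takes every value in {e^w : w ∈ ℂ} = ℂ ∖ {0}. Adding 5 shifts the range to ℂ ∖ {5}. f omits exactly 5.

Omitted value: 5.


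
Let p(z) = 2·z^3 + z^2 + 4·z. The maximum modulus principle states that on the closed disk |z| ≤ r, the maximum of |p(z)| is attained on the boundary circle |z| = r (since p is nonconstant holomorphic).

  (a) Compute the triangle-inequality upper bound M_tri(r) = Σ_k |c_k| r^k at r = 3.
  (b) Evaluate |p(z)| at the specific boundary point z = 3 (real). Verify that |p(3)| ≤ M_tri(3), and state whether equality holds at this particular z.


Coefficients: c_0 = 0, c_1 = 4, c_2 = 1, c_3 = 2. Radius r = 3.
Part (a). Triangle bound: M_tri(r) = Σ_k |c_k| r^k
  = |0|·3^0 + |4|·3^1 + |1|·3^2 + |2|·3^3
  = 0 + 12 + 9 + 54 = 75.
This bounds M(r) := max_{|z|=r} |p(z)| from above; equality holds iff all terms c_k z^k can be made to align in phase at a single z on |z|=r.
Part (b). At z = 3 (real, on the circle |z| = r):
  p(3) = (0)·3^0 + (4)·3^1 + (1)·3^2 + (2)·3^3 = 75.
  |p(3)| = 75.
Since all nonzero coefficients share the same sign, |p(3)| = 75 = M_tri(3); the triangle bound is attained at z = 3, so in fact M(r) = 75.

M_tri(3) = 75; |p(3)| = 75; equality at z=3: yes.


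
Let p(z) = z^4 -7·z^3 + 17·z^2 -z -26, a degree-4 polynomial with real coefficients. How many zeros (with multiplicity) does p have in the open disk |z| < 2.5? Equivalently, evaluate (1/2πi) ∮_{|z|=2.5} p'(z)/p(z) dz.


The zeros of p are: -1, 2, (3 + 2i), (3 - 2i).
Their magnitudes are: 1, 2, 3.606, 3.606.
Zeros with |z| < R = 2.5: -1, 2.
Count = 2.
By the argument principle, (1/2πi) ∮_{|z|=R} p'(z)/p(z) dz equals exactly this count.

Number of zeros inside |z| < 2.5: 2.


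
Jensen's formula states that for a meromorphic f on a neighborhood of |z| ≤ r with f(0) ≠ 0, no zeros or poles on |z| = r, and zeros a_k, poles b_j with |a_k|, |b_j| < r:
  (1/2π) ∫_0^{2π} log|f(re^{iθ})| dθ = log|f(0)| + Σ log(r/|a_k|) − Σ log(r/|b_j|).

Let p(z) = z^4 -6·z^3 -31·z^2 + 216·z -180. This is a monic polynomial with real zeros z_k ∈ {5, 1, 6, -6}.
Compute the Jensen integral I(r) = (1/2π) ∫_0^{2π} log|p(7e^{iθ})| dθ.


Zeros: -6, 1, 5, 6; r = 7.
Inside |z| < r: -6, 1, 5, 6. Outside (|z| ≥ r): ∅.
p(0) = -180, so log|p(0)| = log(180) = 5.1930.
Apply Jensen: I(r) = log|p(0)| + Σ_k log(r/|z_k|), summed over zeros inside |z| < r.
  log(r/|z_k|) for z_k = 5: log(7/5) = 0.3365
  log(r/|z_k|) for z_k = 1: log(7/1) = 1.9459
  log(r/|z_k|) for z_k = 6: log(7/6) = 0.1542
  log(r/|z_k|) for z_k = -6: log(7/6) = 0.1542
Sum over inside zeros: 2.5907.
I(r) = log|p(0)| + (inside sum) = 5.1930 + 2.5907 = 7.7836.
Closed form (all zeros inside, monic): I(r) = n·log(r) = 4·log(7) = 7.7836. ✓

I(r) ≈ 7.7836.


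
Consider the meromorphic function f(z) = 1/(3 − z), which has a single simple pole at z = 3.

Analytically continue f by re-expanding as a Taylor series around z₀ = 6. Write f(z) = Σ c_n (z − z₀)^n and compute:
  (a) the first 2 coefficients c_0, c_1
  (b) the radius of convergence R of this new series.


Let w = z − z₀, so z = z₀ + w.
Then 3 − z = 3 − (z₀ + w) = (3 − z₀) − w = -3 − w.
f(z) = 1/(-3 − w) = (1/(-3)) · 1/(1 − w/(-3)) = Σ_{n≥0} w^n / (-3)^(n+1).
So c_n = 1/(-3)^(n+1):
  c_0 = 1/(-3)^1 = -1/3.
  c_1 = 1/(-3)^2 = 1/9.
The series is valid for |w/d| < 1, i.e. |z − z₀| < |d|.
Radius of convergence: R = |3 − z₀| = |-3| = 3 (distance from z₀ to the singularity z = 3).

c_0 = -1/3, c_1 = 1/9; R = 3.


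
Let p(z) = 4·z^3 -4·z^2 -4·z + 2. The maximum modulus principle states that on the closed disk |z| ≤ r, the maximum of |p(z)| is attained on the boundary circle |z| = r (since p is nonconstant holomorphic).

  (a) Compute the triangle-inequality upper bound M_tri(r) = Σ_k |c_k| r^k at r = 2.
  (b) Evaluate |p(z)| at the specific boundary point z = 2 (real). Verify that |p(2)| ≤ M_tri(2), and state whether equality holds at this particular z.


Coefficients: c_0 = 2, c_1 = -4, c_2 = -4, c_3 = 4. Radius r = 2.
Part (a). Triangle bound: M_tri(r) = Σ_k |c_k| r^k
  = |2|·2^0 + |-4|·2^1 + |-4|·2^2 + |4|·2^3
  = 2 + 8 + 16 + 32 = 58.
This bounds M(r) := max_{|z|=r} |p(z)| from above; equality holds iff all terms c_k z^k can be made to align in phase at a single z on |z|=r.
Part (b). At z = 2 (real, on the circle |z| = r):
  p(2) = (2)·2^0 + (-4)·2^1 + (-4)·2^2 + (4)·2^3 = 10.
  |p(2)| = 10.
Check: |p(2)| = 10 ≤ 58 = M_tri(2). ✓ Equality does not hold at z = 2 (the coefficients have mixed signs, so the terms do not all align in phase there).

M_tri(2) = 58; |p(2)| = 10; equality at z=2: no.


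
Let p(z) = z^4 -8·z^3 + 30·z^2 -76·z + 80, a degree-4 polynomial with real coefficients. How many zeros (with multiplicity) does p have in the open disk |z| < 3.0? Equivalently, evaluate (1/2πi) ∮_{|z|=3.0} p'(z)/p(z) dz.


The zeros of p are: 2, 4, (1 + 3i), (1 - 3i).
Their magnitudes are: 2, 4, 3.162, 3.162.
Zeros with |z| < R = 3.0: 2.
Count = 1.
By the argument principle, (1/2πi) ∮_{|z|=R} p'(z)/p(z) dz equals exactly this count.

Number of zeros inside |z| < 3.0: 1.


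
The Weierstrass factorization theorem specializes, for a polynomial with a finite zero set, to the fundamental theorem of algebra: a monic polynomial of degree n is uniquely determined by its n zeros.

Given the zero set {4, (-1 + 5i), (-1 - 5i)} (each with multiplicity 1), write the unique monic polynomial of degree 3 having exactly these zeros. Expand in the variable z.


The polynomial is p(z) = ∏_{α ∈ S} (z − α), where S = {4, (-1 + 5i), (-1 - 5i)}.
Expanding the product yields: p(z) = z^3 -2·z^2 + 18·z -104.
Note conjugate pairs combine to real quadratics: (z − (-1+5i))(z − (-1−5i)) = z² + 2z + 26.
The resulting polynomial has degree 3 and real coefficients as required.

p(z) = z^3 -2·z^2 + 18·z -104.


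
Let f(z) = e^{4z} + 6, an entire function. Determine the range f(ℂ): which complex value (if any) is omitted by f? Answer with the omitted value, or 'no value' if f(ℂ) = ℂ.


Little Picard bounds the complement of f(ℂ) to at most one point.
e^{4z} is never zero on ℂ, so 1·e^{4z} takes every value in ℂ ∖ {0}. Adding 6 shifts the range to ℂ ∖ {6}. Thus f omits exactly the value 6.

Omitted value: 6.


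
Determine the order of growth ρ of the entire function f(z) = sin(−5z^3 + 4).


Write sin(w) = (e^{iw} ± e^{−iw})/(2 or 2i), so |sin(w)| ≤ e^{|w|}. With w = −5z^3 + 4, |w| ≤ 5r^3 + 4 on |z|=r, giving M(r) ≤ e^{5r^3 + 4} and ρ ≤ 3. For the lower bound, choose z on |z|=r with -5z^3 purely imaginary of modulus 5r^3; then |sin(−5z^3 + 4)| grows like e^{5r^3}/2, so ρ ≥ 3. Hence ρ = 3.
Therefore ρ = 3.

Order ρ = 3.


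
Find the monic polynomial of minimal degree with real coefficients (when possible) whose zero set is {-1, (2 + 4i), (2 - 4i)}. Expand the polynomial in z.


The polynomial is p(z) = ∏_{α ∈ S} (z − α), where S = {-1, (2 + 4i), (2 - 4i)}.
Expanding the product yields: p(z) = z^3 -3·z^2 + 16·z + 20.
Note conjugate pairs combine to real quadratics: (z − (2+4i))(z − (2−4i)) = z² − 4z + 20.
The resulting polynomial has degree 3 and real coefficients as required.

p(z) = z^3 -3·z^2 + 16·z + 20.


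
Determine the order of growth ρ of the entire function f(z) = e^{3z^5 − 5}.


|e^{3z^5 − 5}| = e^{Re(3·z^5) + -5} ≤ e^{3|z|^5 + -5} = e^{3r^5 + -5} on |z| = r, so ρ ≤ 5. Choosing z on |z|=r so that 3·z^5 is real positive (always possible by picking arg z appropriately) gives |f(z)| = e^{3r^5 + -5}, matching the bound. The additive constant -5 does not affect log log M(r) ~ 5·log r. Hence ρ = 5.
Therefore ρ = 5.

Order ρ = 5.


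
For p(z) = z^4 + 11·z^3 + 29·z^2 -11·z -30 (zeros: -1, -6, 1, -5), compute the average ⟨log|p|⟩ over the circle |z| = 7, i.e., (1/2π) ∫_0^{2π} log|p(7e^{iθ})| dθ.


Zeros: -6, -5, -1, 1; r = 7.
Inside |z| < r: -6, -5, -1, 1. Outside (|z| ≥ r): ∅.
p(0) = -30, so log|p(0)| = log(30) = 3.4012.
Apply Jensen: I(r) = log|p(0)| + Σ_k log(r/|z_k|), summed over zeros inside |z| < r.
  log(r/|z_k|) for z_k = -1: log(7/1) = 1.9459
  log(r/|z_k|) for z_k = -6: log(7/6) = 0.1542
  log(r/|z_k|) for z_k = 1: log(7/1) = 1.9459
  log(r/|z_k|) for z_k = -5: log(7/5) = 0.3365
Sum over inside zeros: 4.3824.
I(r) = log|p(0)| + (inside sum) = 3.4012 + 4.3824 = 7.7836.
Closed form (all zeros inside, monic): I(r) = n·log(r) = 4·log(7) = 7.7836. ✓

I(r) ≈ 7.7836.


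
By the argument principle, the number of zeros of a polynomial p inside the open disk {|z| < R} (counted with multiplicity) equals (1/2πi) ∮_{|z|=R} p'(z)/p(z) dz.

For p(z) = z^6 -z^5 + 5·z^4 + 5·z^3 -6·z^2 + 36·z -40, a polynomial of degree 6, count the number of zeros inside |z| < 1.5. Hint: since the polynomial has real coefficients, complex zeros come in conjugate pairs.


The zeros of p are: (0 + 2i), (0 - 2i), (1 + 2i), (1 - 2i), -2, 1.
Their magnitudes are: 2, 2, 2.236, 2.236, 2, 1.
Zeros with |z| < R = 1.5: 1.
Count = 1.
By the argument principle, (1/2πi) ∮_{|z|=R} p'(z)/p(z) dz equals exactly this count.

Number of zeros inside |z| < 1.5: 1.


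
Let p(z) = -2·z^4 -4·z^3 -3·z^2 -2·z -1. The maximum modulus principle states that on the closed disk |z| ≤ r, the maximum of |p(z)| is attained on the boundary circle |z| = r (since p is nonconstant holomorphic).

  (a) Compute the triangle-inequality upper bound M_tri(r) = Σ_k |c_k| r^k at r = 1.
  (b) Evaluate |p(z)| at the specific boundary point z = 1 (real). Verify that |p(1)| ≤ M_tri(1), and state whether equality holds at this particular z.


Coefficients: c_0 = -1, c_1 = -2, c_2 = -3, c_3 = -4, c_4 = -2. Radius r = 1.
Part (a). Triangle bound: M_tri(r) = Σ_k |c_k| r^k
  = |-1|·1^0 + |-2|·1^1 + |-3|·1^2 + |-4|·1^3 + |-2|·1^4
  = 1 + 2 + 3 + 4 + 2 = 12.
This bounds M(r) := max_{|z|=r} |p(z)| from above; equality holds iff all terms c_k z^k can be made to align in phase at a single z on |z|=r.
Part (b). At z = 1 (real, on the circle |z| = r):
  p(1) = (-1)·1^0 + (-2)·1^1 + (-3)·1^2 + (-4)·1^3 + (-2)·1^4 = -12.
  |p(1)| = 12.
Since all nonzero coefficients share the same sign, |p(1)| = 12 = M_tri(1); the triangle bound is attained at z = 1, so in fact M(r) = 12.

M_tri(1) = 12; |p(1)| = 12; equality at z=1: yes.


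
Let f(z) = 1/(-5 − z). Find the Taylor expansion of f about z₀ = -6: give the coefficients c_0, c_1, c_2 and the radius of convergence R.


Let w = z − z₀, so z = z₀ + w.
Then -5 − z = -5 − (z₀ + w) = (-5 − z₀) − w = 1 − w.
f(z) = 1/(1 − w) = (1/(1)) · 1/(1 − w/(1)) = Σ_{n≥0} w^n / (1)^(n+1).
So c_n = 1/(1)^(n+1):
  c_0 = 1/(1)^1 = 1.
  c_1 = 1/(1)^2 = 1.
  c_2 = 1/(1)^3 = 1.
The series is valid for |w/d| < 1, i.e. |z − z₀| < |d|.
Radius of convergence: R = |-5 − z₀| = |1| = 1 (distance from z₀ to the singularity z = -5).

c_0 = 1, c_1 = 1, c_2 = 1; R = 1.


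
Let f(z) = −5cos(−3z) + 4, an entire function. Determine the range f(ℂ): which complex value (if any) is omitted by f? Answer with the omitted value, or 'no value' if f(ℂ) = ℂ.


Little Picard bounds the complement of f(ℂ) to at most one point.
cos is entire and surjective onto ℂ: for every w ∈ ℂ, cos(ζ) = w has a solution ζ ∈ ℂ (e.g., via the complex inverse arccos). With ζ = −3z this gives z = ζ/(-3). Then -5·cos(−3z) takes every value in -5·ℂ = ℂ, and adding 4 is a bijection of ℂ. So f is surjective and omits no value. (Note: only on the real line is cos bounded by [−1, 1].)

Omitted value: no value.


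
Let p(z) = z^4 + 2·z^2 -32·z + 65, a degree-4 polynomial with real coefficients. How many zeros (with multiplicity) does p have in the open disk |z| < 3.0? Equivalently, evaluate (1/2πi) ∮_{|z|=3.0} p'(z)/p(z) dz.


The zeros of p are: (-2 + 3i), (-2 - 3i), (2 + 1i), (2 - 1i).
Their magnitudes are: 3.606, 3.606, 2.236, 2.236.
Zeros with |z| < R = 3.0: (2 + 1i), (2 - 1i).
Count = 2.
By the argument principle, (1/2πi) ∮_{|z|=R} p'(z)/p(z) dz equals exactly this count.

Number of zeros inside |z| < 3.0: 2.


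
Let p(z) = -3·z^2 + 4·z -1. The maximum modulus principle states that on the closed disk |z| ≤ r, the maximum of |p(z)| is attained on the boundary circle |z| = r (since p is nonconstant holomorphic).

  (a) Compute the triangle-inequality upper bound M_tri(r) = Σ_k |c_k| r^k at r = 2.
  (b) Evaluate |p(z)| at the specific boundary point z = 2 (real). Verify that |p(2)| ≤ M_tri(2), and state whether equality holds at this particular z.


Coefficients: c_0 = -1, c_1 = 4, c_2 = -3. Radius r = 2.
Part (a). Triangle bound: M_tri(r) = Σ_k |c_k| r^k
  = |-1|·2^0 + |4|·2^1 + |-3|·2^2
  = 1 + 8 + 12 = 21.
This bounds M(r) := max_{|z|=r} |p(z)| from above; equality holds iff all terms c_k z^k can be made to align in phase at a single z on |z|=r.
Part (b). At z = 2 (real, on the circle |z| = r):
  p(2) = (-1)·2^0 + (4)·2^1 + (-3)·2^2 = -5.
  |p(2)| = 5.
Check: |p(2)| = 5 ≤ 21 = M_tri(2). ✓ Equality does not hold at z = 2 (the coefficients have mixed signs, so the terms do not all align in phase there).

M_tri(2) = 21; |p(2)| = 5; equality at z=2: no.


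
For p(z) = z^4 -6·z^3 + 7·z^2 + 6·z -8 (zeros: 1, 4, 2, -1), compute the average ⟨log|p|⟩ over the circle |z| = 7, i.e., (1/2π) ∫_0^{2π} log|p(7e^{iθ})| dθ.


Zeros: -1, 1, 2, 4; r = 7.
Inside |z| < r: -1, 1, 2, 4. Outside (|z| ≥ r): ∅.
p(0) = -8, so log|p(0)| = log(8) = 2.0794.
Apply Jensen: I(r) = log|p(0)| + Σ_k log(r/|z_k|), summed over zeros inside |z| < r.
  log(r/|z_k|) for z_k = 1: log(7/1) = 1.9459
  log(r/|z_k|) for z_k = 4: log(7/4) = 0.5596
  log(r/|z_k|) for z_k = 2: log(7/2) = 1.2528
  log(r/|z_k|) for z_k = -1: log(7/1) = 1.9459
Sum over inside zeros: 5.7042.
I(r) = log|p(0)| + (inside sum) = 2.0794 + 5.7042 = 7.7836.
Closed form (all zeros inside, monic): I(r) = n·log(r) = 4·log(7) = 7.7836. ✓

I(r) ≈ 7.7836.


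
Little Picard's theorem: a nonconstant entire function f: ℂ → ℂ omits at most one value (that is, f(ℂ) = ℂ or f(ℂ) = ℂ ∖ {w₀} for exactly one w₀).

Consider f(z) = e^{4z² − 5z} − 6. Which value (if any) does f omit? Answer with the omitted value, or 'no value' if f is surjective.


Little Picard bounds the complement of f(ℂ) to at most one point.
The exponent g(z) = 4z² − 5z is a nonconstant polynomial, hence surjective onto ℂ. So e^{g(z)} takes every value in {e^w : w ∈ ℂ} = ℂ ∖ {0}. Adding -6 shifts the range to ℂ ∖ {-6}. f omits exactly -6.

Omitted value: -6.


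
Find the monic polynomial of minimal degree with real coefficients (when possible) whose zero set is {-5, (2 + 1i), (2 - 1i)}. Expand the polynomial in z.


The polynomial is p(z) = ∏_{α ∈ S} (z − α), where S = {-5, (2 + 1i), (2 - 1i)}.
Expanding the product yields: p(z) = z^3 + z^2 -15·z + 25.
Note conjugate pairs combine to real quadratics: (z − (2+1i))(z − (2−1i)) = z² − 4z + 5.
The resulting polynomial has degree 3 and real coefficients as required.

p(z) = z^3 + z^2 -15·z + 25.


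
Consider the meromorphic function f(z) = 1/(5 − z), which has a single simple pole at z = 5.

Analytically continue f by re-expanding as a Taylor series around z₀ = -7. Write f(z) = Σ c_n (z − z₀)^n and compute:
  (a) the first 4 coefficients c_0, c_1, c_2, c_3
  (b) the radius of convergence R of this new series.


Let w = z − z₀, so z = z₀ + w.
Then 5 − z = 5 − (z₀ + w) = (5 − z₀) − w = 12 − w.
f(z) = 1/(12 − w) = (1/(12)) · 1/(1 − w/(12)) = Σ_{n≥0} w^n / (12)^(n+1).
So c_n = 1/(12)^(n+1):
  c_0 = 1/(12)^1 = 1/12.
  c_1 = 1/(12)^2 = 1/144.
  c_2 = 1/(12)^3 = 1/1728.
  c_3 = 1/(12)^4 = 1/20736.
The series is valid for |w/d| < 1, i.e. |z − z₀| < |d|.
Radius of convergence: R = |5 − z₀| = |12| = 12 (distance from z₀ to the singularity z = 5).

c_0 = 1/12, c_1 = 1/144, c_2 = 1/1728, c_3 = 1/20736; R = 12.


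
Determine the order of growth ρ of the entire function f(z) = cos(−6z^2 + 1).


Write cos(w) = (e^{iw} ± e^{−iw})/(2 or 2i), so |cos(w)| ≤ e^{|w|}. With w = −6z^2 + 1, |w| ≤ 6r^2 + 1 on |z|=r, giving M(r) ≤ e^{6r^2 + 1} and ρ ≤ 2. For the lower bound, choose z on |z|=r with -6z^2 purely imaginary of modulus 6r^2; then |cos(−6z^2 + 1)| grows like e^{6r^2}/2, so ρ ≥ 2. Hence ρ = 2.
Therefore ρ = 2.

Order ρ = 2.


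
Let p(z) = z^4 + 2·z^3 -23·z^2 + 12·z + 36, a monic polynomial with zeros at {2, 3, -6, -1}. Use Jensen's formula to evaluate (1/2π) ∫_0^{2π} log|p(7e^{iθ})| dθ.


Zeros: -6, -1, 2, 3; r = 7.
Inside |z| < r: -6, -1, 2, 3. Outside (|z| ≥ r): ∅.
p(0) = 36, so log|p(0)| = log(36) = 3.5835.
Apply Jensen: I(r) = log|p(0)| + Σ_k log(r/|z_k|), summed over zeros inside |z| < r.
  log(r/|z_k|) for z_k = 2: log(7/2) = 1.2528
  log(r/|z_k|) for z_k = 3: log(7/3) = 0.8473
  log(r/|z_k|) for z_k = -6: log(7/6) = 0.1542
  log(r/|z_k|) for z_k = -1: log(7/1) = 1.9459
Sum over inside zeros: 4.2001.
I(r) = log|p(0)| + (inside sum) = 3.5835 + 4.2001 = 7.7836.
Closed form (all zeros inside, monic): I(r) = n·log(r) = 4·log(7) = 7.7836. ✓

I(r) ≈ 7.7836.


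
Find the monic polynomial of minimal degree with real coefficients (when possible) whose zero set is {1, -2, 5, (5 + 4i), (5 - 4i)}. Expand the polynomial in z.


The polynomial is p(z) = ∏_{α ∈ S} (z − α), where S = {1, -2, 5, (5 + 4i), (5 - 4i)}.
Expanding the product yields: p(z) = z^5 -14·z^4 + 74·z^3 -84·z^2 -387·z + 410.
Note conjugate pairs combine to real quadratics: (z − (5+4i))(z − (5−4i)) = z² − 10z + 41.
The resulting polynomial has degree 5 and real coefficients as required.

p(z) = z^5 -14·z^4 + 74·z^3 -84·z^2 -387·z + 410.


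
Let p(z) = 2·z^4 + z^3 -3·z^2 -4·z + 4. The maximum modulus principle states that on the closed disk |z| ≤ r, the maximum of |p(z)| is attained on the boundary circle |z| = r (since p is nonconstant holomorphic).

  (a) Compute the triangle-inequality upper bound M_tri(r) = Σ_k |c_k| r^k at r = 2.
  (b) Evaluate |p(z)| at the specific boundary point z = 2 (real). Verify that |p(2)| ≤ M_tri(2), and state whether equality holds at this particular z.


Coefficients: c_0 = 4, c_1 = -4, c_2 = -3, c_3 = 1, c_4 = 2. Radius r = 2.
Part (a). Triangle bound: M_tri(r) = Σ_k |c_k| r^k
  = |4|·2^0 + |-4|·2^1 + |-3|·2^2 + |1|·2^3 + |2|·2^4
  = 4 + 8 + 12 + 8 + 32 = 64.
This bounds M(r) := max_{|z|=r} |p(z)| from above; equality holds iff all terms c_k z^k can be made to align in phase at a single z on |z|=r.
Part (b). At z = 2 (real, on the circle |z| = r):
  p(2) = (4)·2^0 + (-4)·2^1 + (-3)·2^2 + (1)·2^3 + (2)·2^4 = 24.
  |p(2)| = 24.
Check: |p(2)| = 24 ≤ 64 = M_tri(2). ✓ Equality does not hold at z = 2 (the coefficients have mixed signs, so the terms do not all align in phase there).

M_tri(2) = 64; |p(2)| = 24; equality at z=2: no.


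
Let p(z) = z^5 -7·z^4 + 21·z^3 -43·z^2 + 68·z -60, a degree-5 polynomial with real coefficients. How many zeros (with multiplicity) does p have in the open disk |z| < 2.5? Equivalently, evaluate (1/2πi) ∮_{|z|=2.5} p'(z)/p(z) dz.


The zeros of p are: (2 + 1i), (2 - 1i), (0 + 2i), (0 - 2i), 3.
Their magnitudes are: 2.236, 2.236, 2, 2, 3.
Zeros with |z| < R = 2.5: (2 + 1i), (2 - 1i), (0 + 2i), (0 - 2i).
Count = 4.
By the argument principle, (1/2πi) ∮_{|z|=R} p'(z)/p(z) dz equals exactly this count.

Number of zeros inside |z| < 2.5: 4.


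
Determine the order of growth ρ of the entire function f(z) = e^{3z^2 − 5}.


|e^{3z^2 − 5}| = e^{Re(3·z^2) + -5} ≤ e^{3|z|^2 + -5} = e^{3r^2 + -5} on |z| = r, so ρ ≤ 2. Choosing z on |z|=r so that 3·z^2 is real positive (always possible by picking arg z appropriately) gives |f(z)| = e^{3r^2 + -5}, matching the bound. The additive constant -5 does not affect log log M(r) ~ 2·log r. Hence ρ = 2.
Therefore ρ = 2.

Order ρ = 2.


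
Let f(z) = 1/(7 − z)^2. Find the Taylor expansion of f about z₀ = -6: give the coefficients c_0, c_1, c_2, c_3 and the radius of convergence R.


Let w = z − z₀, so z = z₀ + w.
Then 7 − z = 7 − (z₀ + w) = (7 − z₀) − w = 13 − w.
f(z) = 1/(13 − w)^2 = (1/(13)^2) · (1 − w/(13))^{−2}.
By the binomial series (1−u)^{−2} = Σ_{n≥0} C(n+1, 1) u^n for |u|<1, with u = w/(13):
  c_n = C(n+1, 1) / (13)^(n+2).
  c_0 = 1/(13)^2 = 1/169.
  c_1 = 2/(13)^3 = 2/2197.
  c_2 = 3/(13)^4 = 3/28561.
  c_3 = 4/(13)^5 = 4/371293.
The series is valid for |w/d| < 1, i.e. |z − z₀| < |d|.
Radius of convergence: R = |7 − z₀| = |13| = 13 (distance from z₀ to the singularity z = 7).

c_0 = 1/169, c_1 = 2/2197, c_2 = 3/28561, c_3 = 4/371293; R = 13.


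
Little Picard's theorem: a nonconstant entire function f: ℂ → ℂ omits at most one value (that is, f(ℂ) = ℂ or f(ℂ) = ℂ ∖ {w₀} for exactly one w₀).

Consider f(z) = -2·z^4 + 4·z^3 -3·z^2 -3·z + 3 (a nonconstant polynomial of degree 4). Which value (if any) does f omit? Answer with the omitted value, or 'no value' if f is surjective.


Little Picard bounds the complement of f(ℂ) to at most one point.
For every w ∈ ℂ, the equation p(z) − w = 0 is a nonconstant polynomial in z and hence has at least one root by the fundamental theorem of algebra. So p is surjective onto ℂ, omitting no value.

Omitted value: no value.


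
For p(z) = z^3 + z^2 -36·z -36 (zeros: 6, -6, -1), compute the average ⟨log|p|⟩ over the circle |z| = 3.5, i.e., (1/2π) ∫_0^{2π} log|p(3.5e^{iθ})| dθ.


Zeros: -6, -1, 6; r = 3.5.
Inside |z| < r: -1. Outside (|z| ≥ r): -6, 6.
p(0) = -36, so log|p(0)| = log(36) = 3.5835.
Apply Jensen: I(r) = log|p(0)| + Σ_k log(r/|z_k|), summed over zeros inside |z| < r.
  log(r/|z_k|) for z_k = -1: log(3.5/1) = 1.2528
  Outside zeros (-6, 6) contribute nothing to the Jensen sum.
Sum over inside zeros: 1.2528.
I(r) = log|p(0)| + (inside sum) = 3.5835 + 1.2528 = 4.8363.
Note: since some zeros are outside |z| ≤ r, the simplified n·log(r) form does NOT apply — only the inside zeros contribute.

I(r) ≈ 4.8363.


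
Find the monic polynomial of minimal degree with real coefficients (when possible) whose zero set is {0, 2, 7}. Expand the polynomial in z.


The polynomial is p(z) = ∏_{α ∈ S} (z − α), where S = {0, 2, 7}.
Expanding the product yields: p(z) = z^3 -9·z^2 + 14·z.
The resulting polynomial has degree 3 and real coefficients as required.

p(z) = z^3 -9·z^2 + 14·z.


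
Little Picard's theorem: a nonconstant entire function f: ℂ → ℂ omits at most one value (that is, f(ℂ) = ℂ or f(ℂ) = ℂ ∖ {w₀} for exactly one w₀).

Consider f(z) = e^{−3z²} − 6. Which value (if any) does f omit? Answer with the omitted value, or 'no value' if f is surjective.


Little Picard bounds the complement of f(ℂ) to at most one point.
The exponent g(z) = −3z² is a nonconstant polynomial, hence surjective onto ℂ. So e^{g(z)} takes every value in {e^w : w ∈ ℂ} = ℂ ∖ {0}. Adding -6 shifts the range to ℂ ∖ {-6}. f omits exactly -6.

Omitted value: -6.


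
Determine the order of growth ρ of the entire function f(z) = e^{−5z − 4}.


|e^{−5z − 4}| = e^{Re(-5·z) + -4} ≤ e^{5|z|^1 + -4} = e^{5r^1 + -4} on |z| = r, so ρ ≤ 1. Choosing z on |z|=r so that -5·z is real positive (always possible by picking arg z appropriately) gives |f(z)| = e^{5r^1 + -4}, matching the bound. The additive constant -4 does not affect log log M(r) ~ 1·log r. Hence ρ = 1.
Therefore ρ = 1.

Order ρ = 1.


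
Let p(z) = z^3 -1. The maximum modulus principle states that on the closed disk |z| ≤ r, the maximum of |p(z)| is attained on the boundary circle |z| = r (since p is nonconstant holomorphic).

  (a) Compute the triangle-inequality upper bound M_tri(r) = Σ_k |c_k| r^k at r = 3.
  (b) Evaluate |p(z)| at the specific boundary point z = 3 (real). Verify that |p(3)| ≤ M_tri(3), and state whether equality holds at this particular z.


Coefficients: c_0 = -1, c_1 = 0, c_2 = 0, c_3 = 1. Radius r = 3.
Part (a). Triangle bound: M_tri(r) = Σ_k |c_k| r^k
  = |-1|·3^0 + |0|·3^1 + |0|·3^2 + |1|·3^3
  = 1 + 0 + 0 + 27 = 28.
This bounds M(r) := max_{|z|=r} |p(z)| from above; equality holds iff all terms c_k z^k can be made to align in phase at a single z on |z|=r.
Part (b). At z = 3 (real, on the circle |z| = r):
  p(3) = (-1)·3^0 + (0)·3^1 + (0)·3^2 + (1)·3^3 = 26.
  |p(3)| = 26.
Check: |p(3)| = 26 ≤ 28 = M_tri(3). ✓ Equality does not hold at z = 3 (the coefficients have mixed signs, so the terms do not all align in phase there).

M_tri(3) = 28; |p(3)| = 26; equality at z=3: no.


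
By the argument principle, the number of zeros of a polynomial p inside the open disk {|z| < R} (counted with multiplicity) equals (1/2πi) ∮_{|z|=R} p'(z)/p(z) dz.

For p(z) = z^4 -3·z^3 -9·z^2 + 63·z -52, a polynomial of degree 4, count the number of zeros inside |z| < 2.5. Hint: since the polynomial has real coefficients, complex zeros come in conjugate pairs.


The zeros of p are: -4, 1, (3 + 2i), (3 - 2i).
Their magnitudes are: 4, 1, 3.606, 3.606.
Zeros with |z| < R = 2.5: 1.
Count = 1.
By the argument principle, (1/2πi) ∮_{|z|=R} p'(z)/p(z) dz equals exactly this count.

Number of zeros inside |z| < 2.5: 1.


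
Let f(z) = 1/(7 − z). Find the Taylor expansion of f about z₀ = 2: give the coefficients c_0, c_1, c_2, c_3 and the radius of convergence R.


Let w = z − z₀, so z = z₀ + w.
Then 7 − z = 7 − (z₀ + w) = (7 − z₀) − w = 5 − w.
f(z) = 1/(5 − w) = (1/(5)) · 1/(1 − w/(5)) = Σ_{n≥0} w^n / (5)^(n+1).
So c_n = 1/(5)^(n+1):
  c_0 = 1/(5)^1 = 1/5.
  c_1 = 1/(5)^2 = 1/25.
  c_2 = 1/(5)^3 = 1/125.
  c_3 = 1/(5)^4 = 1/625.
The series is valid for |w/d| < 1, i.e. |z − z₀| < |d|.
Radius of convergence: R = |7 − z₀| = |5| = 5 (distance from z₀ to the singularity z = 7).

c_0 = 1/5, c_1 = 1/25, c_2 = 1/125, c_3 = 1/625; R = 5.


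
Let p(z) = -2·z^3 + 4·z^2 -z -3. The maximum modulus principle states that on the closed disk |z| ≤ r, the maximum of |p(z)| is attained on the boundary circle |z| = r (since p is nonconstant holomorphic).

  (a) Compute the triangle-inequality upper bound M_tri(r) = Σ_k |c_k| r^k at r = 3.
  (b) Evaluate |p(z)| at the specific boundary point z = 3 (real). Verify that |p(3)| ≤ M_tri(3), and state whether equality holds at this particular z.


Coefficients: c_0 = -3, c_1 = -1, c_2 = 4, c_3 = -2. Radius r = 3.
Part (a). Triangle bound: M_tri(r) = Σ_k |c_k| r^k
  = |-3|·3^0 + |-1|·3^1 + |4|·3^2 + |-2|·3^3
  = 3 + 3 + 36 + 54 = 96.
This bounds M(r) := max_{|z|=r} |p(z)| from above; equality holds iff all terms c_k z^k can be made to align in phase at a single z on |z|=r.
Part (b). At z = 3 (real, on the circle |z| = r):
  p(3) = (-3)·3^0 + (-1)·3^1 + (4)·3^2 + (-2)·3^3 = -24.
  |p(3)| = 24.
Check: |p(3)| = 24 ≤ 96 = M_tri(3). ✓ Equality does not hold at z = 3 (the coefficients have mixed signs, so the terms do not all align in phase there).

M_tri(3) = 96; |p(3)| = 24; equality at z=3: no.


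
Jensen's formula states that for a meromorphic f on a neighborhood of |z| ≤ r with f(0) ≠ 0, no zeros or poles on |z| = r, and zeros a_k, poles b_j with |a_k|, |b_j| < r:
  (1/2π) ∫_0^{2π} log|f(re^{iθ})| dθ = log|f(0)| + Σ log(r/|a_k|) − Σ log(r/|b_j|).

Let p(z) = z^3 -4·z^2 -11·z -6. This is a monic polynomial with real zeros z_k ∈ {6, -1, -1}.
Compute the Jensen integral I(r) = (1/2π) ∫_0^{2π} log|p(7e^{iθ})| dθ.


Zeros: -1, -1, 6; r = 7.
Inside |z| < r: -1, -1, 6. Outside (|z| ≥ r): ∅.
p(0) = -6, so log|p(0)| = log(6) = 1.7918.
Apply Jensen: I(r) = log|p(0)| + Σ_k log(r/|z_k|), summed over zeros inside |z| < r.
  log(r/|z_k|) for z_k = 6: log(7/6) = 0.1542
  log(r/|z_k|) for z_k = -1: log(7/1) = 1.9459
  log(r/|z_k|) for z_k = -1: log(7/1) = 1.9459
Sum over inside zeros: 4.0460.
I(r) = log|p(0)| + (inside sum) = 1.7918 + 4.0460 = 5.8377.
Closed form (all zeros inside, monic): I(r) = n·log(r) = 3·log(7) = 5.8377. ✓

I(r) ≈ 5.8377.


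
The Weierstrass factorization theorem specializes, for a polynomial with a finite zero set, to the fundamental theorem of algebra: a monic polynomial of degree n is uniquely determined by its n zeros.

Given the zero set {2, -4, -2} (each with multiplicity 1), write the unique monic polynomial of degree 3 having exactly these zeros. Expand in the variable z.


The polynomial is p(z) = ∏_{α ∈ S} (z − α), where S = {2, -4, -2}.
Expanding the product yields: p(z) = z^3 + 4·z^2 -4·z -16.
The resulting polynomial has degree 3 and real coefficients as required.

p(z) = z^3 + 4·z^2 -4·z -16.


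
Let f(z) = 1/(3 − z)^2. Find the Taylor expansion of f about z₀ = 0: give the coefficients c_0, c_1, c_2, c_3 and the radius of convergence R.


Let w = z − z₀, so z = z₀ + w.
Then 3 − z = 3 − (z₀ + w) = (3 − z₀) − w = 3 − w.
f(z) = 1/(3 − w)^2 = (1/(3)^2) · (1 − w/(3))^{−2}.
By the binomial series (1−u)^{−2} = Σ_{n≥0} C(n+1, 1) u^n for |u|<1, with u = w/(3):
  c_n = C(n+1, 1) / (3)^(n+2).
  c_0 = 1/(3)^2 = 1/9.
  c_1 = 2/(3)^3 = 2/27.
  c_2 = 3/(3)^4 = 1/27.
  c_3 = 4/(3)^5 = 4/243.
The series is valid for |w/d| < 1, i.e. |z − z₀| < |d|.
Radius of convergence: R = |3 − z₀| = |3| = 3 (distance from z₀ to the singularity z = 3).

c_0 = 1/9, c_1 = 2/27, c_2 = 1/27, c_3 = 4/243; R = 3.


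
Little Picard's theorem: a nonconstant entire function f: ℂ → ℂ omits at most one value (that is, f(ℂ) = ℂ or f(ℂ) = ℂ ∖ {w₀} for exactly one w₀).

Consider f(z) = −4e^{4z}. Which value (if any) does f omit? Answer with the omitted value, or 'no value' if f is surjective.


Little Picard bounds the complement of f(ℂ) to at most one point.
e^{4z} is never zero on ℂ, so -4·e^{4z} takes every value in ℂ ∖ {0}. Adding 0 shifts the range to ℂ ∖ {0}. Thus f omits exactly the value 0.

Omitted value: 0.


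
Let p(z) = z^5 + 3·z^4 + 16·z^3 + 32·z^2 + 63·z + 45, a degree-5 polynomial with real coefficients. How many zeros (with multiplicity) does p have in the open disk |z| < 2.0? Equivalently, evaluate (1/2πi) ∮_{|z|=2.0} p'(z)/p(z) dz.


The zeros of p are: (0 + 3i), (0 - 3i), (-1 + 2i), (-1 - 2i), -1.
Their magnitudes are: 3, 3, 2.236, 2.236, 1.
Zeros with |z| < R = 2.0: -1.
Count = 1.
By the argument principle, (1/2πi) ∮_{|z|=R} p'(z)/p(z) dz equals exactly this count.

Number of zeros inside |z| < 2.0: 1.


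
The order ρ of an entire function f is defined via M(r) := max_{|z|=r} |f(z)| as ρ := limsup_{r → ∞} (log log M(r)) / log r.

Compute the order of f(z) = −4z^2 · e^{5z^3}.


M(r) = max_{|z|=r} |-4|·|z|^2·|e^{5z^3}| = 4·r^2 · e^{5r^3} (the factors attain their maxima compatibly on |z|=r). Then log M(r) = log 4 + 2·log r + 5r^3, dominated by the last term, so log log M(r) ~ 3·log r. The polynomial factor -4z^2 contributes only a log r term and does not affect the order. ρ = 3.
Therefore ρ = 3.

Order ρ = 3.


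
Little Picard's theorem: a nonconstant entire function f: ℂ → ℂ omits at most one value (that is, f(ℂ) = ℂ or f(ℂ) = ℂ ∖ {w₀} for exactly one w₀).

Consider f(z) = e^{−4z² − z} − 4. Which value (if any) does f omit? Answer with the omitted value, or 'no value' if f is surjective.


Little Picard bounds the complement of f(ℂ) to at most one point.
The exponent g(z) = −4z² − z is a nonconstant polynomial, hence surjective onto ℂ. So e^{g(z)} takes every value in {e^w : w ∈ ℂ} = ℂ ∖ {0}. Adding -4 shifts the range to ℂ ∖ {-4}. f omits exactly -4.

Omitted value: -4.


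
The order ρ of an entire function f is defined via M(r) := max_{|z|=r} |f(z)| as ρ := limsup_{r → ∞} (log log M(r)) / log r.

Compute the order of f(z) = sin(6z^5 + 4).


Write sin(w) = (e^{iw} ± e^{−iw})/(2 or 2i), so |sin(w)| ≤ e^{|w|}. With w = 6z^5 + 4, |w| ≤ 6r^5 + 4 on |z|=r, giving M(r) ≤ e^{6r^5 + 4} and ρ ≤ 5. For the lower bound, choose z on |z|=r with 6z^5 purely imaginary of modulus 6r^5; then |sin(6z^5 + 4)| grows like e^{6r^5}/2, so ρ ≥ 5. Hence ρ = 5.
Therefore ρ = 5.

Order ρ = 5.


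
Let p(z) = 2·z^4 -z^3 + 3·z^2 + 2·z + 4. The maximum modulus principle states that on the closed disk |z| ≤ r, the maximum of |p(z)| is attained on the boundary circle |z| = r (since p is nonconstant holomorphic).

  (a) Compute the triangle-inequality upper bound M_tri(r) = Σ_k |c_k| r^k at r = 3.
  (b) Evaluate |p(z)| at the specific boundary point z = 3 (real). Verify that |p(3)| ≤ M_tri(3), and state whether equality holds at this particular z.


Coefficients: c_0 = 4, c_1 = 2, c_2 = 3, c_3 = -1, c_4 = 2. Radius r = 3.
Part (a). Triangle bound: M_tri(r) = Σ_k |c_k| r^k
  = |4|·3^0 + |2|·3^1 + |3|·3^2 + |-1|·3^3 + |2|·3^4
  = 4 + 6 + 27 + 27 + 162 = 226.
This bounds M(r) := max_{|z|=r} |p(z)| from above; equality holds iff all terms c_k z^k can be made to align in phase at a single z on |z|=r.
Part (b). At z = 3 (real, on the circle |z| = r):
  p(3) = (4)·3^0 + (2)·3^1 + (3)·3^2 + (-1)·3^3 + (2)·3^4 = 172.
  |p(3)| = 172.
Check: |p(3)| = 172 ≤ 226 = M_tri(3). ✓ Equality does not hold at z = 3 (the coefficients have mixed signs, so the terms do not all align in phase there).

M_tri(3) = 226; |p(3)| = 172; equality at z=3: no.


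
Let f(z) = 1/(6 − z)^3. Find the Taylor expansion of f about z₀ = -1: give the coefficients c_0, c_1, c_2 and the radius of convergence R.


Let w = z − z₀, so z = z₀ + w.
Then 6 − z = 6 − (z₀ + w) = (6 − z₀) − w = 7 − w.
f(z) = 1/(7 − w)^3 = (1/(7)^3) · (1 − w/(7))^{−3}.
By the binomial series (1−u)^{−3} = Σ_{n≥0} C(n+2, 2) u^n for |u|<1, with u = w/(7):
  c_n = C(n+2, 2) / (7)^(n+3).
  c_0 = 1/(7)^3 = 1/343.
  c_1 = 3/(7)^4 = 3/2401.
  c_2 = 6/(7)^5 = 6/16807.
The series is valid for |w/d| < 1, i.e. |z − z₀| < |d|.
Radius of convergence: R = |6 − z₀| = |7| = 7 (distance from z₀ to the singularity z = 6).

c_0 = 1/343, c_1 = 3/2401, c_2 = 6/16807; R = 7.
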